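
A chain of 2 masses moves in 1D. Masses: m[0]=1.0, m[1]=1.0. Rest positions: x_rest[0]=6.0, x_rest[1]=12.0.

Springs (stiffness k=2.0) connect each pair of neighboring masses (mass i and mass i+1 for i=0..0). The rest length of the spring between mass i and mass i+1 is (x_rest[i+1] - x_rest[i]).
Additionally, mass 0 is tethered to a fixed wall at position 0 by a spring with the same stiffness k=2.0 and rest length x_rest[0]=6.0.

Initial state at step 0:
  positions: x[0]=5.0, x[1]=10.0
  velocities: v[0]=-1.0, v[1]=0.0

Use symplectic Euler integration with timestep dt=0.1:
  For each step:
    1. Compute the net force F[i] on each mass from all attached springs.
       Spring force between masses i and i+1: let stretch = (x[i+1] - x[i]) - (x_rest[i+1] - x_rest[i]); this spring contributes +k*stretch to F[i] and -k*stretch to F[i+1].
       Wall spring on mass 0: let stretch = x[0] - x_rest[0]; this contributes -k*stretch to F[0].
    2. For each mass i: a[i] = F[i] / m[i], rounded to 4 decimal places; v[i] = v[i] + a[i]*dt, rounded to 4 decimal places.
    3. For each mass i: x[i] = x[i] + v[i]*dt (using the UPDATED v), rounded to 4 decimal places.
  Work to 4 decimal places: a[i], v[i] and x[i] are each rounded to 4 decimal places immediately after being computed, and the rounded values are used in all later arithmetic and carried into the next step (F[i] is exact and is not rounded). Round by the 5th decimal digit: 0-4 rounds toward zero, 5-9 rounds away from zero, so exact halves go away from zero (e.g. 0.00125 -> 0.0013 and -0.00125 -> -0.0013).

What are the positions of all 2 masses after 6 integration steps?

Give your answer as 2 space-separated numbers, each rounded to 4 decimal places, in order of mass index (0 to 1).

Step 0: x=[5.0000 10.0000] v=[-1.0000 0.0000]
Step 1: x=[4.9000 10.0200] v=[-1.0000 0.2000]
Step 2: x=[4.8044 10.0576] v=[-0.9560 0.3760]
Step 3: x=[4.7178 10.1101] v=[-0.8662 0.5254]
Step 4: x=[4.6447 10.1748] v=[-0.7313 0.6469]
Step 5: x=[4.5893 10.2489] v=[-0.5542 0.7409]
Step 6: x=[4.5553 10.3298] v=[-0.3401 0.8090]

Answer: 4.5553 10.3298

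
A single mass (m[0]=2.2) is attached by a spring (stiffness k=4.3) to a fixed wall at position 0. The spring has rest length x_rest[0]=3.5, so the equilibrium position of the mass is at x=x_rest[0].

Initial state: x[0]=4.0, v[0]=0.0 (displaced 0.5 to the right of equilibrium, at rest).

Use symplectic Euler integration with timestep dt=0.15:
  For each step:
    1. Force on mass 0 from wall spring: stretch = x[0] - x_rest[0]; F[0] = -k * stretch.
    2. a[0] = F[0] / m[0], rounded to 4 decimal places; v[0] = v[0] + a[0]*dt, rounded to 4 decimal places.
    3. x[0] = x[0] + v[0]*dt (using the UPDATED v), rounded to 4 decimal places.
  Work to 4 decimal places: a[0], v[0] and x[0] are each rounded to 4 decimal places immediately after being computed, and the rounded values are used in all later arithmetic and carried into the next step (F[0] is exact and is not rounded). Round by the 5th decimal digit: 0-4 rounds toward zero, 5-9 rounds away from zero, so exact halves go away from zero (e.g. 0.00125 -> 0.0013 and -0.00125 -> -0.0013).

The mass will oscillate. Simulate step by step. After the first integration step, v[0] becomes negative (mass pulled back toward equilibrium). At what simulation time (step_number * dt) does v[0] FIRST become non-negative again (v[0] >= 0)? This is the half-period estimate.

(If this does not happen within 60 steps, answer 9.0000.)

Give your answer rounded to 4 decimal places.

Step 0: x=[4.0000] v=[0.0000]
Step 1: x=[3.9780] v=[-0.1466]
Step 2: x=[3.9350] v=[-0.2867]
Step 3: x=[3.8729] v=[-0.4142]
Step 4: x=[3.7944] v=[-0.5235]
Step 5: x=[3.7029] v=[-0.6098]
Step 6: x=[3.6025] v=[-0.6693]
Step 7: x=[3.4976] v=[-0.6993]
Step 8: x=[3.3928] v=[-0.6986]
Step 9: x=[3.2927] v=[-0.6672]
Step 10: x=[3.2017] v=[-0.6064]
Step 11: x=[3.1239] v=[-0.5190]
Step 12: x=[3.0626] v=[-0.4087]
Step 13: x=[3.0205] v=[-0.2805]
Step 14: x=[2.9995] v=[-0.1399]
Step 15: x=[3.0005] v=[0.0068]
First v>=0 after going negative at step 15, time=2.2500

Answer: 2.2500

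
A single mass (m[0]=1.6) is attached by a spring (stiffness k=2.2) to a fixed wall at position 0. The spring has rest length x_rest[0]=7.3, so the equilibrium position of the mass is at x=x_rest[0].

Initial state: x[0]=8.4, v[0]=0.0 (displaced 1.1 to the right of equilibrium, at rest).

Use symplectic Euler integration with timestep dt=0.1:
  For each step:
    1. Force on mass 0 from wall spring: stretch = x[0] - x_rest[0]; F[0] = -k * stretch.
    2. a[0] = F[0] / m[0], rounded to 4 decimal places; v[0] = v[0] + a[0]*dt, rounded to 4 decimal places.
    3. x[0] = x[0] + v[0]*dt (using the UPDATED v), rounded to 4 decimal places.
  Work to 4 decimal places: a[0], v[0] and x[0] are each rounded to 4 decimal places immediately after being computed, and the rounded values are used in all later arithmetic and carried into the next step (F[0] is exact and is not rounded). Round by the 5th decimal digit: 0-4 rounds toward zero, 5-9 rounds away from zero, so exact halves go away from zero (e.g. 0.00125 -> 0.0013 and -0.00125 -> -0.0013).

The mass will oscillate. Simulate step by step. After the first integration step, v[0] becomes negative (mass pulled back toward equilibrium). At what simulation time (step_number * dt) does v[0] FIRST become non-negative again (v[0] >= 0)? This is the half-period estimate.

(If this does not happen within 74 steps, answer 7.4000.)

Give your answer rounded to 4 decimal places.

Answer: 2.7000

Derivation:
Step 0: x=[8.4000] v=[0.0000]
Step 1: x=[8.3849] v=[-0.1513]
Step 2: x=[8.3549] v=[-0.3005]
Step 3: x=[8.3103] v=[-0.4456]
Step 4: x=[8.2519] v=[-0.5845]
Step 5: x=[8.1804] v=[-0.7154]
Step 6: x=[8.0968] v=[-0.8365]
Step 7: x=[8.0022] v=[-0.9461]
Step 8: x=[7.8979] v=[-1.0427]
Step 9: x=[7.7854] v=[-1.1249]
Step 10: x=[7.6662] v=[-1.1916]
Step 11: x=[7.5420] v=[-1.2420]
Step 12: x=[7.4145] v=[-1.2753]
Step 13: x=[7.2854] v=[-1.2910]
Step 14: x=[7.1565] v=[-1.2890]
Step 15: x=[7.0296] v=[-1.2693]
Step 16: x=[6.9064] v=[-1.2321]
Step 17: x=[6.7886] v=[-1.1780]
Step 18: x=[6.6778] v=[-1.1077]
Step 19: x=[6.5756] v=[-1.0222]
Step 20: x=[6.4833] v=[-0.9226]
Step 21: x=[6.4023] v=[-0.8103]
Step 22: x=[6.3336] v=[-0.6869]
Step 23: x=[6.2782] v=[-0.5540]
Step 24: x=[6.2369] v=[-0.4135]
Step 25: x=[6.2102] v=[-0.2673]
Step 26: x=[6.1985] v=[-0.1175]
Step 27: x=[6.2019] v=[0.0340]
First v>=0 after going negative at step 27, time=2.7000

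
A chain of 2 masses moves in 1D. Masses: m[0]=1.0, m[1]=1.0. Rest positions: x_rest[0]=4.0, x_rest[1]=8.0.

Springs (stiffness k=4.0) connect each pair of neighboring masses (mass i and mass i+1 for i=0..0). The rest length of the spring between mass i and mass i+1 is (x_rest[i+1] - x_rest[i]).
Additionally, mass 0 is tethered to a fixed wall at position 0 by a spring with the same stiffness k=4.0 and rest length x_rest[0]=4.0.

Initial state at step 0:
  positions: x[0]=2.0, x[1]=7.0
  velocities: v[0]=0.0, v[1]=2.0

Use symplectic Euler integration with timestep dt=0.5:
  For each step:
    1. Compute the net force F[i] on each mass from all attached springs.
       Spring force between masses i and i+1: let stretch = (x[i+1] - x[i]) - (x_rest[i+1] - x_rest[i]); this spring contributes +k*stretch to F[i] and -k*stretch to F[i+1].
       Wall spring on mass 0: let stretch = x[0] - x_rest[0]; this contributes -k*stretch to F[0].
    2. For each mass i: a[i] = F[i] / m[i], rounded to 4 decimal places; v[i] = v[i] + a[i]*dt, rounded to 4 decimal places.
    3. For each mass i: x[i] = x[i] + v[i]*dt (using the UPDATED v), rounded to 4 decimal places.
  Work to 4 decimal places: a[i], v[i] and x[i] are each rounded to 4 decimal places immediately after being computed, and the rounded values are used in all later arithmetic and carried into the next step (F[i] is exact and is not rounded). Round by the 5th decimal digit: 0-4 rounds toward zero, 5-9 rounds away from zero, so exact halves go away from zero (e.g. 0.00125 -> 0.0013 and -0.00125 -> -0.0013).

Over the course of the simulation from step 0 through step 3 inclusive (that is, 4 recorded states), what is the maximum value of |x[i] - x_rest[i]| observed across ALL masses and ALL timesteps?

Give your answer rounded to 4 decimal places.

Answer: 3.0000

Derivation:
Step 0: x=[2.0000 7.0000] v=[0.0000 2.0000]
Step 1: x=[5.0000 7.0000] v=[6.0000 0.0000]
Step 2: x=[5.0000 9.0000] v=[0.0000 4.0000]
Step 3: x=[4.0000 11.0000] v=[-2.0000 4.0000]
Max displacement = 3.0000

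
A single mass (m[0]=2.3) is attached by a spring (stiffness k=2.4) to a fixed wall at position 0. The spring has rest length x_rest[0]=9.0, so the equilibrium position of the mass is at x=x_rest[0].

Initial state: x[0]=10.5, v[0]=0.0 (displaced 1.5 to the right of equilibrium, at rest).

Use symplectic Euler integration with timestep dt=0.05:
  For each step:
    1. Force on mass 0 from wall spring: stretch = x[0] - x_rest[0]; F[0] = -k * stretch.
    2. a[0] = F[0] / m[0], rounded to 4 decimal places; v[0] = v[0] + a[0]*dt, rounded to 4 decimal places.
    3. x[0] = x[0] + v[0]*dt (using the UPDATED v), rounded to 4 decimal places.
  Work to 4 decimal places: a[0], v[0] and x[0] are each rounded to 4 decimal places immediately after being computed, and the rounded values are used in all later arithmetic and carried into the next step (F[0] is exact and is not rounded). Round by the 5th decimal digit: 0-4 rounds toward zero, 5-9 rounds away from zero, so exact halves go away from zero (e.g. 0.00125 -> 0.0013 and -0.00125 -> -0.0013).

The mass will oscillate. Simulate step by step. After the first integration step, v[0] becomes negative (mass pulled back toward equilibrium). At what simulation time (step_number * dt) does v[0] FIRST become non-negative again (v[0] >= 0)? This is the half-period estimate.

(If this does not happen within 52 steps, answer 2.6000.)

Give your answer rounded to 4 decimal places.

Answer: 2.6000

Derivation:
Step 0: x=[10.5000] v=[0.0000]
Step 1: x=[10.4961] v=[-0.0783]
Step 2: x=[10.4883] v=[-0.1564]
Step 3: x=[10.4766] v=[-0.2341]
Step 4: x=[10.4610] v=[-0.3111]
Step 5: x=[10.4416] v=[-0.3873]
Step 6: x=[10.4185] v=[-0.4625]
Step 7: x=[10.3917] v=[-0.5365]
Step 8: x=[10.3612] v=[-0.6091]
Step 9: x=[10.3272] v=[-0.6801]
Step 10: x=[10.2897] v=[-0.7493]
Step 11: x=[10.2489] v=[-0.8166]
Step 12: x=[10.2048] v=[-0.8818]
Step 13: x=[10.1576] v=[-0.9447]
Step 14: x=[10.1073] v=[-1.0051]
Step 15: x=[10.0542] v=[-1.0629]
Step 16: x=[9.9983] v=[-1.1179]
Step 17: x=[9.9398] v=[-1.1700]
Step 18: x=[9.8789] v=[-1.2190]
Step 19: x=[9.8157] v=[-1.2649]
Step 20: x=[9.7503] v=[-1.3075]
Step 21: x=[9.6830] v=[-1.3466]
Step 22: x=[9.6139] v=[-1.3822]
Step 23: x=[9.5432] v=[-1.4142]
Step 24: x=[9.4711] v=[-1.4425]
Step 25: x=[9.3977] v=[-1.4671]
Step 26: x=[9.3233] v=[-1.4879]
Step 27: x=[9.2481] v=[-1.5048]
Step 28: x=[9.1722] v=[-1.5177]
Step 29: x=[9.0959] v=[-1.5267]
Step 30: x=[9.0193] v=[-1.5317]
Step 31: x=[8.9427] v=[-1.5327]
Step 32: x=[8.8662] v=[-1.5297]
Step 33: x=[8.7901] v=[-1.5227]
Step 34: x=[8.7145] v=[-1.5118]
Step 35: x=[8.6397] v=[-1.4969]
Step 36: x=[8.5658] v=[-1.4781]
Step 37: x=[8.4930] v=[-1.4554]
Step 38: x=[8.4216] v=[-1.4290]
Step 39: x=[8.3517] v=[-1.3988]
Step 40: x=[8.2835] v=[-1.3650]
Step 41: x=[8.2171] v=[-1.3276]
Step 42: x=[8.1528] v=[-1.2868]
Step 43: x=[8.0907] v=[-1.2426]
Step 44: x=[8.0309] v=[-1.1952]
Step 45: x=[7.9737] v=[-1.1446]
Step 46: x=[7.9191] v=[-1.0911]
Step 47: x=[7.8674] v=[-1.0347]
Step 48: x=[7.8186] v=[-0.9756]
Step 49: x=[7.7729] v=[-0.9140]
Step 50: x=[7.7304] v=[-0.8500]
Step 51: x=[7.6912] v=[-0.7838]
Step 52: x=[7.6554] v=[-0.7155]
v[0] did not become non-negative within 52 steps; using fallback time=2.6000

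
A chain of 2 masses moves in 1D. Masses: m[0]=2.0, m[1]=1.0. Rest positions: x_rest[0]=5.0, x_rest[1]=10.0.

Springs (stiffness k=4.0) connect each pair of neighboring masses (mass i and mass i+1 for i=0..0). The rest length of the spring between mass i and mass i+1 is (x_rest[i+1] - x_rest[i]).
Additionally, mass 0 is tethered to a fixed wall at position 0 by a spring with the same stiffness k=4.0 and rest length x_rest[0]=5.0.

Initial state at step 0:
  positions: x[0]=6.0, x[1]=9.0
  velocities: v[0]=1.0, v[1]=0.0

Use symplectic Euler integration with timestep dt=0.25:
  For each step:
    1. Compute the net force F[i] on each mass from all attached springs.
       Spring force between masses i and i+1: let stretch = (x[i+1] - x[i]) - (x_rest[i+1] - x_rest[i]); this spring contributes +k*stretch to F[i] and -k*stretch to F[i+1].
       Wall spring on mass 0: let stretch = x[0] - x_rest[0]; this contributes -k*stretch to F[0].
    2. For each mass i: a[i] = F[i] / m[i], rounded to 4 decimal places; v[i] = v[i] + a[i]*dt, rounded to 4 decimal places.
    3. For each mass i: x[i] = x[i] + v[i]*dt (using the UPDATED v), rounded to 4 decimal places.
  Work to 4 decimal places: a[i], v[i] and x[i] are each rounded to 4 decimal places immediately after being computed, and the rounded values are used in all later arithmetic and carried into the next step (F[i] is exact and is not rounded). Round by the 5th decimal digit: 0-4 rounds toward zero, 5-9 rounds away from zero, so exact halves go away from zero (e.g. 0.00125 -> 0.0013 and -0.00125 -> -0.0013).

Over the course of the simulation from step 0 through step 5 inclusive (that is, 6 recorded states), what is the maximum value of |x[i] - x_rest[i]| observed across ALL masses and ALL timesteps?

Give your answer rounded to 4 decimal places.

Step 0: x=[6.0000 9.0000] v=[1.0000 0.0000]
Step 1: x=[5.8750 9.5000] v=[-0.5000 2.0000]
Step 2: x=[5.4688 10.3438] v=[-1.6250 3.3750]
Step 3: x=[4.9883 11.2188] v=[-1.9219 3.5000]
Step 4: x=[4.6631 11.7862] v=[-1.3008 2.2695]
Step 5: x=[4.6454 11.8228] v=[-0.0708 0.1464]
Max displacement = 1.8228

Answer: 1.8228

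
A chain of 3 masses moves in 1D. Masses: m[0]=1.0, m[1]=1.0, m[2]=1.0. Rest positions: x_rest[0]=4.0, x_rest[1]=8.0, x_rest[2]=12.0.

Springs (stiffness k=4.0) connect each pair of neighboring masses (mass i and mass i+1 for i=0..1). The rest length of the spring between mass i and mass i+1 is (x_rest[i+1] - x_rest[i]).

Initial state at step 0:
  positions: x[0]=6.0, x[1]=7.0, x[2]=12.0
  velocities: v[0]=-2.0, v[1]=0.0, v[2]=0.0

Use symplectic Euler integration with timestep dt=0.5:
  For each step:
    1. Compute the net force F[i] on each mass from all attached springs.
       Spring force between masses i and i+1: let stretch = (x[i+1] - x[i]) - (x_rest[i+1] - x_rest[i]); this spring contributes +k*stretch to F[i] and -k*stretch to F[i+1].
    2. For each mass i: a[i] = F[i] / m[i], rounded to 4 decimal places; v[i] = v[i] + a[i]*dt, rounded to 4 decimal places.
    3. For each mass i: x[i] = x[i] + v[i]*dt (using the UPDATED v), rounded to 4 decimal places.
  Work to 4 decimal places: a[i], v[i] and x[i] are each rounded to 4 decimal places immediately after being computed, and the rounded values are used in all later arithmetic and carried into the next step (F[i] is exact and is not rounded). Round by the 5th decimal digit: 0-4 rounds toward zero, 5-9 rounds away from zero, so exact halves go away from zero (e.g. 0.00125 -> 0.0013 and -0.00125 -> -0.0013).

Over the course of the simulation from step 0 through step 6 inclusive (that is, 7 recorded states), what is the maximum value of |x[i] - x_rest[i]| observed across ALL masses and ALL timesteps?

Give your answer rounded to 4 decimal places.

Step 0: x=[6.0000 7.0000 12.0000] v=[-2.0000 0.0000 0.0000]
Step 1: x=[2.0000 11.0000 11.0000] v=[-8.0000 8.0000 -2.0000]
Step 2: x=[3.0000 6.0000 14.0000] v=[2.0000 -10.0000 6.0000]
Step 3: x=[3.0000 6.0000 13.0000] v=[0.0000 0.0000 -2.0000]
Step 4: x=[2.0000 10.0000 9.0000] v=[-2.0000 8.0000 -8.0000]
Step 5: x=[5.0000 5.0000 10.0000] v=[6.0000 -10.0000 2.0000]
Step 6: x=[4.0000 5.0000 10.0000] v=[-2.0000 0.0000 0.0000]
Max displacement = 3.0000

Answer: 3.0000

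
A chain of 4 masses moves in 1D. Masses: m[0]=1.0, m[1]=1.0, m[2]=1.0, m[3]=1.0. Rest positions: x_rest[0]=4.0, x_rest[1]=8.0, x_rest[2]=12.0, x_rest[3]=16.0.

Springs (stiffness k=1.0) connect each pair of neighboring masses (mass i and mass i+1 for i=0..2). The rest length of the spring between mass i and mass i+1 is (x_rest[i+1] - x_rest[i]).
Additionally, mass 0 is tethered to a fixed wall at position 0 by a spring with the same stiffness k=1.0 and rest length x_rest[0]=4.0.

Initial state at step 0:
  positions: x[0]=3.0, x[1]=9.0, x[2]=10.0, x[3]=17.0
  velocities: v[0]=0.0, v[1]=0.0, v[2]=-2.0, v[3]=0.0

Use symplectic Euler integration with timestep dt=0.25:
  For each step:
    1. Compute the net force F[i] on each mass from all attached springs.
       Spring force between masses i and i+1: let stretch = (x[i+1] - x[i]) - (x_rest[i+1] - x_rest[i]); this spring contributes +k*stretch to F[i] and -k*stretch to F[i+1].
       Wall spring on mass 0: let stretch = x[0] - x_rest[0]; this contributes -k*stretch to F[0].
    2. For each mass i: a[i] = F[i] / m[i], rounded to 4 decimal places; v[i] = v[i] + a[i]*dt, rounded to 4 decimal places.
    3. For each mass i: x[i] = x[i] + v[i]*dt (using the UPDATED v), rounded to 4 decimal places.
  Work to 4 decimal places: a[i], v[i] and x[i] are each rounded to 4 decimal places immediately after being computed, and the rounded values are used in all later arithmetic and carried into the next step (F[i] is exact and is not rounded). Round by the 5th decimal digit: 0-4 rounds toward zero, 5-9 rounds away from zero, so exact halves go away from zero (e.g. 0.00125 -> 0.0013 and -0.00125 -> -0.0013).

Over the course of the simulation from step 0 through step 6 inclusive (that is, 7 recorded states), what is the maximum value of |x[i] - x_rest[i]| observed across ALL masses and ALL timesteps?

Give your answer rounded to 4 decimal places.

Step 0: x=[3.0000 9.0000 10.0000 17.0000] v=[0.0000 0.0000 -2.0000 0.0000]
Step 1: x=[3.1875 8.6875 9.8750 16.8125] v=[0.7500 -1.2500 -0.5000 -0.7500]
Step 2: x=[3.5195 8.1055 10.1094 16.4414] v=[1.3281 -2.3281 0.9375 -1.4844]
Step 3: x=[3.9182 7.3621 10.6143 15.9246] v=[1.5947 -2.9736 2.0195 -2.0674]
Step 4: x=[4.2872 6.6067 11.2478 15.3259] v=[1.4761 -3.0215 2.5340 -2.3950]
Step 5: x=[4.5333 5.9964 11.8461 14.7223] v=[0.9842 -2.4411 2.3933 -2.4145]
Step 6: x=[4.5875 5.6603 12.2586 14.1889] v=[0.2167 -1.3445 1.6499 -2.1336]
Max displacement = 2.3397

Answer: 2.3397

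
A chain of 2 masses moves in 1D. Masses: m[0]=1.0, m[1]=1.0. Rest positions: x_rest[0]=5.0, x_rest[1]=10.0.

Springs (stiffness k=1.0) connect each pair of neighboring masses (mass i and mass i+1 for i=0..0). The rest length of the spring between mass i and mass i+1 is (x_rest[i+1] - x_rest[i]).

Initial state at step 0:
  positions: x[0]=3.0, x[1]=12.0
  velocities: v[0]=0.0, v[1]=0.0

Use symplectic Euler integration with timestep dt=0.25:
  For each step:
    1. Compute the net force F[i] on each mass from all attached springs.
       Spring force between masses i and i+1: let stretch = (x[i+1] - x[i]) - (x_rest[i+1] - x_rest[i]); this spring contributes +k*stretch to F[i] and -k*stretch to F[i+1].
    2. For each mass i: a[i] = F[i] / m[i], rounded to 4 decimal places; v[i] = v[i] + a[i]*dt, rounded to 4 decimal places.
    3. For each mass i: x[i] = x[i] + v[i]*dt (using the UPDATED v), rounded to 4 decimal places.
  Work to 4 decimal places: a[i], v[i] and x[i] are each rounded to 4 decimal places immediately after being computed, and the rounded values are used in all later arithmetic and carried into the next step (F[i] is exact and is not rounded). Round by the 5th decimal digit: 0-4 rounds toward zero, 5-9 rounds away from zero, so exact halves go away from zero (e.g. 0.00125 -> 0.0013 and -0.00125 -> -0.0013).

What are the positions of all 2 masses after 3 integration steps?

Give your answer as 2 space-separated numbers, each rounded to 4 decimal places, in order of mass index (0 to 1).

Answer: 4.3477 10.6524

Derivation:
Step 0: x=[3.0000 12.0000] v=[0.0000 0.0000]
Step 1: x=[3.2500 11.7500] v=[1.0000 -1.0000]
Step 2: x=[3.7188 11.2813] v=[1.8750 -1.8750]
Step 3: x=[4.3477 10.6524] v=[2.5156 -2.5156]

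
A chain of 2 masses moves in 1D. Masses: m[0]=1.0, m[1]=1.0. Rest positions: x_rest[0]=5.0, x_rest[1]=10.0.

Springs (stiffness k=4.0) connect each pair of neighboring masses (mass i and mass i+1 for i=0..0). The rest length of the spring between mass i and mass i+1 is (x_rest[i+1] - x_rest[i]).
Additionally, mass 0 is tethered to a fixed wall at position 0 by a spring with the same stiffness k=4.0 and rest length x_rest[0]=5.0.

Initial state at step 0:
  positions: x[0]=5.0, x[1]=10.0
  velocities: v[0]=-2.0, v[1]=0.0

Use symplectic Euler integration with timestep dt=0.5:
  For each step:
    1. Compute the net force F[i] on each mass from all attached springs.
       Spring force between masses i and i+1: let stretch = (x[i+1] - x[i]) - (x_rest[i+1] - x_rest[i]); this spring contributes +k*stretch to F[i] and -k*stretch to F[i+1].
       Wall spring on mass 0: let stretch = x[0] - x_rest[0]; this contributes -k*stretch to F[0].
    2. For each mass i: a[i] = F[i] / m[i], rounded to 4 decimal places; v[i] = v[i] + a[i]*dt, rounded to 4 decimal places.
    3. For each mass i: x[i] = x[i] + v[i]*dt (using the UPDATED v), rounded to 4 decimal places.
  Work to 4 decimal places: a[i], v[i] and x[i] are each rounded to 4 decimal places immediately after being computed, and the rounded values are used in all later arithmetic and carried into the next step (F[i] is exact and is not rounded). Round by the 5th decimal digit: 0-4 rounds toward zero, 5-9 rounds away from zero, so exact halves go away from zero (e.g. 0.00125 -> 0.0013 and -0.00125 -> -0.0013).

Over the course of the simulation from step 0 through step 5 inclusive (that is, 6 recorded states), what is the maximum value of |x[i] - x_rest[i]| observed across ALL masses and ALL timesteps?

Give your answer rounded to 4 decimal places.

Answer: 1.0000

Derivation:
Step 0: x=[5.0000 10.0000] v=[-2.0000 0.0000]
Step 1: x=[4.0000 10.0000] v=[-2.0000 0.0000]
Step 2: x=[5.0000 9.0000] v=[2.0000 -2.0000]
Step 3: x=[5.0000 9.0000] v=[0.0000 0.0000]
Step 4: x=[4.0000 10.0000] v=[-2.0000 2.0000]
Step 5: x=[5.0000 10.0000] v=[2.0000 0.0000]
Max displacement = 1.0000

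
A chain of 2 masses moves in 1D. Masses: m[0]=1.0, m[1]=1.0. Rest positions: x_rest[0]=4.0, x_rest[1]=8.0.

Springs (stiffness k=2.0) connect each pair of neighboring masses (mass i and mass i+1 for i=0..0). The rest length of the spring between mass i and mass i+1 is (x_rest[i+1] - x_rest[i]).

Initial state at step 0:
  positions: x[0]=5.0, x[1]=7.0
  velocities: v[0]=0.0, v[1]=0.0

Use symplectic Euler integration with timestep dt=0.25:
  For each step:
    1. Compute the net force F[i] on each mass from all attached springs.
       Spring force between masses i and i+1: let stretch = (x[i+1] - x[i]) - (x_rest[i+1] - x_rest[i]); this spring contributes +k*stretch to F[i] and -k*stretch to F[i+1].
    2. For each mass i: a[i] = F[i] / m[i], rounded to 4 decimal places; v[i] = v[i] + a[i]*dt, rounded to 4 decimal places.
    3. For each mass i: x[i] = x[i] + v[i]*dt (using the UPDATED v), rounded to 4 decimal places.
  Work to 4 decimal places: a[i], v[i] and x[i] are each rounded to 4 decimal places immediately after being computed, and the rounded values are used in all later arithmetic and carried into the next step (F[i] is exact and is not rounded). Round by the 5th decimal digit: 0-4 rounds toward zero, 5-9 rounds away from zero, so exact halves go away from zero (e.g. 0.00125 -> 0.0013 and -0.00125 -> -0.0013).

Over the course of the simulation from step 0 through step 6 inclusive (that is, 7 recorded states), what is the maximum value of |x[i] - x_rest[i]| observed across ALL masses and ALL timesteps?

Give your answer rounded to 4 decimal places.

Answer: 1.0223

Derivation:
Step 0: x=[5.0000 7.0000] v=[0.0000 0.0000]
Step 1: x=[4.7500 7.2500] v=[-1.0000 1.0000]
Step 2: x=[4.3125 7.6875] v=[-1.7500 1.7500]
Step 3: x=[3.7969 8.2031] v=[-2.0625 2.0625]
Step 4: x=[3.3321 8.6680] v=[-1.8594 1.8594]
Step 5: x=[3.0342 8.9659] v=[-1.1915 1.1915]
Step 6: x=[2.9778 9.0223] v=[-0.2257 0.2257]
Max displacement = 1.0223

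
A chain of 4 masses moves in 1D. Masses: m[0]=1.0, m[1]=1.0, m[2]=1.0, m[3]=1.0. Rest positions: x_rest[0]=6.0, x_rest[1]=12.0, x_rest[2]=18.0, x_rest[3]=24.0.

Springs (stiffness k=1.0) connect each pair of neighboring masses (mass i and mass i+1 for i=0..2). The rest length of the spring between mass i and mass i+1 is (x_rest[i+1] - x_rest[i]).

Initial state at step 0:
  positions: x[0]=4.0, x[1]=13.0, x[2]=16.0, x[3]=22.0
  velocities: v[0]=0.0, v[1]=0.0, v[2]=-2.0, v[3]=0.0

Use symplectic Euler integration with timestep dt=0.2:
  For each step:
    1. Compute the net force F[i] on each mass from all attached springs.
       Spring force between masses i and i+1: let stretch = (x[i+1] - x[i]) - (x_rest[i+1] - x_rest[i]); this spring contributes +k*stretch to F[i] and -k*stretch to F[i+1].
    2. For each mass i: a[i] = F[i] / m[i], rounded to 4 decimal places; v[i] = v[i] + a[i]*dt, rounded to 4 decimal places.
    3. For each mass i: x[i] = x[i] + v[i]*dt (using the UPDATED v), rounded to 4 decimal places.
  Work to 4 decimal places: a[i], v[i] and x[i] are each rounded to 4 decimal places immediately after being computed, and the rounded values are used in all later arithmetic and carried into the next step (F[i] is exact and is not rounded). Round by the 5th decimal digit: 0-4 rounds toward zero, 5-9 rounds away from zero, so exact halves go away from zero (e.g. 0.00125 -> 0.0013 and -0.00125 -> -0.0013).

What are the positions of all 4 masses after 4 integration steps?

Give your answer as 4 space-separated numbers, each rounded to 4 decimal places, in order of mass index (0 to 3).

Answer: 4.9922 10.8619 15.6292 21.9168

Derivation:
Step 0: x=[4.0000 13.0000 16.0000 22.0000] v=[0.0000 0.0000 -2.0000 0.0000]
Step 1: x=[4.1200 12.7600 15.7200 22.0000] v=[0.6000 -1.2000 -1.4000 0.0000]
Step 2: x=[4.3456 12.2928 15.5728 21.9888] v=[1.1280 -2.3360 -0.7360 -0.0560]
Step 3: x=[4.6491 11.6389 15.5510 21.9610] v=[1.5174 -3.2694 -0.1088 -0.1392]
Step 4: x=[4.9922 10.8619 15.6292 21.9168] v=[1.7154 -3.8849 0.3908 -0.2212]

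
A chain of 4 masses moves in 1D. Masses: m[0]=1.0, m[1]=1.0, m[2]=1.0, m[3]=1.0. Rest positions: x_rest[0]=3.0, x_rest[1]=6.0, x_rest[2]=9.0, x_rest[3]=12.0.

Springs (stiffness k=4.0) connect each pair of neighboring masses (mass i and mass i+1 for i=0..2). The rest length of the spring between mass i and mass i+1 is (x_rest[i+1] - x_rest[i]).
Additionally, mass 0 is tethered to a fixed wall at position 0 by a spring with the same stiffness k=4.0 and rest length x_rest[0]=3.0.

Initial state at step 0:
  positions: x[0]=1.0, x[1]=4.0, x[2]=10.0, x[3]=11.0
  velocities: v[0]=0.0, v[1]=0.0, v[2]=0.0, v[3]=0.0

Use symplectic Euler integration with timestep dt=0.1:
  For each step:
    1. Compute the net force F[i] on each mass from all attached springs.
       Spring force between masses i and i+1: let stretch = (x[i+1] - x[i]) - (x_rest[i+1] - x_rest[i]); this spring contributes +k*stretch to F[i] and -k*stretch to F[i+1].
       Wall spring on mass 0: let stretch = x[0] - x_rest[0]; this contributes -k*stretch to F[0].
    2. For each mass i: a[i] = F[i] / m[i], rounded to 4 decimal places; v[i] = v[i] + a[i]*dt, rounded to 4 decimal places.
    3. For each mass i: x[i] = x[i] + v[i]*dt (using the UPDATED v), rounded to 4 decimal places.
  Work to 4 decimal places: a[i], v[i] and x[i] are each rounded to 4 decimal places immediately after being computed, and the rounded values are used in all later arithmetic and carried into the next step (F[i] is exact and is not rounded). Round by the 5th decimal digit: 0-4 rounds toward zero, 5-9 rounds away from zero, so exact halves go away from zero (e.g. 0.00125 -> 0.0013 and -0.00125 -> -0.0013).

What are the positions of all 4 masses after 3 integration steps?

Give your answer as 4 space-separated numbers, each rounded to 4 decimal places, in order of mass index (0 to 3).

Step 0: x=[1.0000 4.0000 10.0000 11.0000] v=[0.0000 0.0000 0.0000 0.0000]
Step 1: x=[1.0800 4.1200 9.8000 11.0800] v=[0.8000 1.2000 -2.0000 0.8000]
Step 2: x=[1.2384 4.3456 9.4240 11.2288] v=[1.5840 2.2560 -3.7600 1.4880]
Step 3: x=[1.4716 4.6501 8.9171 11.4254] v=[2.3315 3.0445 -5.0694 1.9661]

Answer: 1.4716 4.6501 8.9171 11.4254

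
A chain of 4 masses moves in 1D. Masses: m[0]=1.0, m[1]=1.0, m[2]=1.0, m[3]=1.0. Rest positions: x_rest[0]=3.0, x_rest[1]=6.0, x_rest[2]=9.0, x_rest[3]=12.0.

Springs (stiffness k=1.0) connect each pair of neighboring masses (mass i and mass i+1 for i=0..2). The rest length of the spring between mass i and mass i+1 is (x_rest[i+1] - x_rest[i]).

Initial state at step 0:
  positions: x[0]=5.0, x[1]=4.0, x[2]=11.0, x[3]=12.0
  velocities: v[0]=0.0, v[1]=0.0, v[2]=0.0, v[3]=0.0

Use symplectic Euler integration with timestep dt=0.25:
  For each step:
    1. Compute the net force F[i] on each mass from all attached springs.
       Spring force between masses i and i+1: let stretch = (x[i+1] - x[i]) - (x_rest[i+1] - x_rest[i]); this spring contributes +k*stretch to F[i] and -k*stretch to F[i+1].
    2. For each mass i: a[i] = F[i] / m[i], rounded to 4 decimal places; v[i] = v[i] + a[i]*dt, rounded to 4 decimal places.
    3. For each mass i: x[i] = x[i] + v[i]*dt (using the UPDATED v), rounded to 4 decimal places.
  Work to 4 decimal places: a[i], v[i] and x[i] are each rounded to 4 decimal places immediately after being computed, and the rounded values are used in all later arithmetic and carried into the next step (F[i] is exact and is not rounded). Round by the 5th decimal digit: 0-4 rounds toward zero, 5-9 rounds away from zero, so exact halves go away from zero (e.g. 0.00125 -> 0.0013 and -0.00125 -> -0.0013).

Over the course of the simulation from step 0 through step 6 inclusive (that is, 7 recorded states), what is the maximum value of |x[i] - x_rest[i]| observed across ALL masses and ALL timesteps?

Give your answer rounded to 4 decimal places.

Answer: 2.9667

Derivation:
Step 0: x=[5.0000 4.0000 11.0000 12.0000] v=[0.0000 0.0000 0.0000 0.0000]
Step 1: x=[4.7500 4.5000 10.6250 12.1250] v=[-1.0000 2.0000 -1.5000 0.5000]
Step 2: x=[4.2969 5.3985 9.9609 12.3438] v=[-1.8125 3.5938 -2.6563 0.8750]
Step 3: x=[3.7251 6.5133 9.1606 12.6011] v=[-2.2871 4.4590 -3.2012 1.0293]
Step 4: x=[3.1401 7.6193 8.4099 12.8309] v=[-2.3401 4.4238 -3.0029 0.9192]
Step 5: x=[2.6475 8.4947 7.8861 12.9719] v=[-1.9703 3.5017 -2.0953 0.5640]
Step 6: x=[2.3329 8.9667 7.7182 12.9826] v=[-1.2585 1.8878 -0.6717 0.0426]
Max displacement = 2.9667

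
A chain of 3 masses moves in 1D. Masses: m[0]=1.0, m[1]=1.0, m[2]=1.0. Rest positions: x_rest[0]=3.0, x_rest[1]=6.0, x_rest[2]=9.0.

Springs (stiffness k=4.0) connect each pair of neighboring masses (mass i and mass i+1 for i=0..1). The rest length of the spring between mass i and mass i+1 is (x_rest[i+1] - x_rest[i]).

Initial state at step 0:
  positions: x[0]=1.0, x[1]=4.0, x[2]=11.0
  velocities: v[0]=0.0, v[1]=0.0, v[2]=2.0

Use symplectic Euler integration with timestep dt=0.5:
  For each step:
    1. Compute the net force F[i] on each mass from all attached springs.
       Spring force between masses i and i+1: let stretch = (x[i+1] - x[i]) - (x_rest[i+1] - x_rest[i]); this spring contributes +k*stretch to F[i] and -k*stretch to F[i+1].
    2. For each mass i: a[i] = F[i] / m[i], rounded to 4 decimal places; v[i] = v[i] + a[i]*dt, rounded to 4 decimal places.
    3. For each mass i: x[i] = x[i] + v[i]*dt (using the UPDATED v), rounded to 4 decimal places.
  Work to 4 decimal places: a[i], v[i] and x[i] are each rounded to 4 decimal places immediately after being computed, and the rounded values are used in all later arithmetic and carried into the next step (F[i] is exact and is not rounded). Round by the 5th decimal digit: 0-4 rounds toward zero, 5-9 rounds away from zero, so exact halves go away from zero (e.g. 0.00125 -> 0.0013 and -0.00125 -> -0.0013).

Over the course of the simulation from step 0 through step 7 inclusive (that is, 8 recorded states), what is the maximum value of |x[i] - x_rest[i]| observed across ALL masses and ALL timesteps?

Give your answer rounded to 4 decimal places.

Answer: 4.0000

Derivation:
Step 0: x=[1.0000 4.0000 11.0000] v=[0.0000 0.0000 2.0000]
Step 1: x=[1.0000 8.0000 8.0000] v=[0.0000 8.0000 -6.0000]
Step 2: x=[5.0000 5.0000 8.0000] v=[8.0000 -6.0000 0.0000]
Step 3: x=[6.0000 5.0000 8.0000] v=[2.0000 0.0000 0.0000]
Step 4: x=[3.0000 9.0000 8.0000] v=[-6.0000 8.0000 0.0000]
Step 5: x=[3.0000 6.0000 12.0000] v=[0.0000 -6.0000 8.0000]
Step 6: x=[3.0000 6.0000 13.0000] v=[0.0000 0.0000 2.0000]
Step 7: x=[3.0000 10.0000 10.0000] v=[0.0000 8.0000 -6.0000]
Max displacement = 4.0000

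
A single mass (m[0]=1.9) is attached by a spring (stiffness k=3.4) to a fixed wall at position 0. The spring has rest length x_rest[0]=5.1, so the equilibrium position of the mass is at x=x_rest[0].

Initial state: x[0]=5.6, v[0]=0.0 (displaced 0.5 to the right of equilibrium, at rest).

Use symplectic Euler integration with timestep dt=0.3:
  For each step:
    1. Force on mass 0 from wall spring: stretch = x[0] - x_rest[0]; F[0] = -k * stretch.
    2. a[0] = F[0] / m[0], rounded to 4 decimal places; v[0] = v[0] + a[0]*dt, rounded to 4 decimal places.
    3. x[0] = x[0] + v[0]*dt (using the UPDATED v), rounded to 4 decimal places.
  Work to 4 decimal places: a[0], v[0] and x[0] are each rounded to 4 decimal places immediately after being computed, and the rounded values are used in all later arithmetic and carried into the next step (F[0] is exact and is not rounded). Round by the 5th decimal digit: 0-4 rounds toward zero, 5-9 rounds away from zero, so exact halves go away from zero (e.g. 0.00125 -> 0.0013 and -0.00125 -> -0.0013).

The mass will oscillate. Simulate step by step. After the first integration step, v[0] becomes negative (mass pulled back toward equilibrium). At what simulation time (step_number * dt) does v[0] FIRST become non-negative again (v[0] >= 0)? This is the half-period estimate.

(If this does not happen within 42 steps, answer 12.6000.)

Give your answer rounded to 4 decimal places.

Step 0: x=[5.6000] v=[0.0000]
Step 1: x=[5.5195] v=[-0.2684]
Step 2: x=[5.3714] v=[-0.4936]
Step 3: x=[5.1796] v=[-0.6393]
Step 4: x=[4.9750] v=[-0.6820]
Step 5: x=[4.7905] v=[-0.6149]
Step 6: x=[4.6559] v=[-0.4488]
Step 7: x=[4.5928] v=[-0.2104]
Step 8: x=[4.6114] v=[0.0619]
First v>=0 after going negative at step 8, time=2.4000

Answer: 2.4000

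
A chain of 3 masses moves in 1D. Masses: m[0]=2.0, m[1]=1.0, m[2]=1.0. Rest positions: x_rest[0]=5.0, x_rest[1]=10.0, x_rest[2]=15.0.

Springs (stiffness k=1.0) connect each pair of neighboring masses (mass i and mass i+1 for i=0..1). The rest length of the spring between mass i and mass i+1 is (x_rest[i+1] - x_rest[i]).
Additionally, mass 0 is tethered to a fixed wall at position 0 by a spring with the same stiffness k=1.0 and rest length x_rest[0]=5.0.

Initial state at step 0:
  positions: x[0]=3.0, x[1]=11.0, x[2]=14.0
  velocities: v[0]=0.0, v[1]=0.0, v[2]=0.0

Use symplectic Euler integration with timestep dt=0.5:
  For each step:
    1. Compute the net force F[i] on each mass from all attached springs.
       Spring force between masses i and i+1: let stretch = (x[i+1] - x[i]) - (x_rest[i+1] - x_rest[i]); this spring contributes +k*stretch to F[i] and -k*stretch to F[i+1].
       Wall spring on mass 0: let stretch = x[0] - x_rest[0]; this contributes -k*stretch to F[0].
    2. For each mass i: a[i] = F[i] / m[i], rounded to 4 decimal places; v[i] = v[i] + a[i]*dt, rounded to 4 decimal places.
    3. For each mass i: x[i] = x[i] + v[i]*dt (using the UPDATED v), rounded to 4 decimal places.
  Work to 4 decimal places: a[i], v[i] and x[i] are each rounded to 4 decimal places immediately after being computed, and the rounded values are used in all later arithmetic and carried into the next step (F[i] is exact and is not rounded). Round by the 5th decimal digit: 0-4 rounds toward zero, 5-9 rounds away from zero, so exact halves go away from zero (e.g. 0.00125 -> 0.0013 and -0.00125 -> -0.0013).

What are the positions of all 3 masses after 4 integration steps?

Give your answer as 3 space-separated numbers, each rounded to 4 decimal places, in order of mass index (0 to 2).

Answer: 5.7744 8.0616 14.5450

Derivation:
Step 0: x=[3.0000 11.0000 14.0000] v=[0.0000 0.0000 0.0000]
Step 1: x=[3.6250 9.7500 14.5000] v=[1.2500 -2.5000 1.0000]
Step 2: x=[4.5625 8.1563 15.0625] v=[1.8750 -3.1875 1.1250]
Step 3: x=[5.3789 7.3907 15.1485] v=[1.6328 -1.5313 0.1719]
Step 4: x=[5.7744 8.0616 14.5450] v=[0.7910 1.3417 -1.2070]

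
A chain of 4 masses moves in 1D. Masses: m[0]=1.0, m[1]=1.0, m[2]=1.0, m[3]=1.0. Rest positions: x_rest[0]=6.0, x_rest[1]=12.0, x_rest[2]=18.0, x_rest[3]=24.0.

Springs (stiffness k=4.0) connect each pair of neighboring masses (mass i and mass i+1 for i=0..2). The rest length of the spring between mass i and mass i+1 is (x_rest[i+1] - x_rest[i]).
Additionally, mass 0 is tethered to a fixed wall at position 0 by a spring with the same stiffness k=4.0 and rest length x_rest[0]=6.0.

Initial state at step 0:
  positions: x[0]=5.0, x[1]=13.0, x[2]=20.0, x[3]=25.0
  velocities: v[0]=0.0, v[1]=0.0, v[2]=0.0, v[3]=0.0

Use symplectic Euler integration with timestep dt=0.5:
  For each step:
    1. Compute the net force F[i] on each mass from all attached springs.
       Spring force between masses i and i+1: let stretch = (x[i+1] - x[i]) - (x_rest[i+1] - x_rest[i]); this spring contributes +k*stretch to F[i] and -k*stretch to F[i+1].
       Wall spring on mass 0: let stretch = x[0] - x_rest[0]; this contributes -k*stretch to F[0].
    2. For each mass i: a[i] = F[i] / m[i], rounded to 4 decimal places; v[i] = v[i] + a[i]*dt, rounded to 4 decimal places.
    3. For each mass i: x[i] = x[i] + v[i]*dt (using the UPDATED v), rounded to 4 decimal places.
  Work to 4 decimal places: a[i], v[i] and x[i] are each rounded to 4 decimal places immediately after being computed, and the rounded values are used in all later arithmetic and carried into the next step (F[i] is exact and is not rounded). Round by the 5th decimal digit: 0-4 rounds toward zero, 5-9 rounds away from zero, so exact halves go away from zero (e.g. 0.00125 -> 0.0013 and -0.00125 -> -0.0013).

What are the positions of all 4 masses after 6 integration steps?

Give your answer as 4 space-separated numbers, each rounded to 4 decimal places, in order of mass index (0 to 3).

Answer: 5.0000 11.0000 18.0000 23.0000

Derivation:
Step 0: x=[5.0000 13.0000 20.0000 25.0000] v=[0.0000 0.0000 0.0000 0.0000]
Step 1: x=[8.0000 12.0000 18.0000 26.0000] v=[6.0000 -2.0000 -4.0000 2.0000]
Step 2: x=[7.0000 13.0000 18.0000 25.0000] v=[-2.0000 2.0000 0.0000 -2.0000]
Step 3: x=[5.0000 13.0000 20.0000 23.0000] v=[-4.0000 0.0000 4.0000 -4.0000]
Step 4: x=[6.0000 12.0000 18.0000 24.0000] v=[2.0000 -2.0000 -4.0000 2.0000]
Step 5: x=[7.0000 11.0000 16.0000 25.0000] v=[2.0000 -2.0000 -4.0000 2.0000]
Step 6: x=[5.0000 11.0000 18.0000 23.0000] v=[-4.0000 0.0000 4.0000 -4.0000]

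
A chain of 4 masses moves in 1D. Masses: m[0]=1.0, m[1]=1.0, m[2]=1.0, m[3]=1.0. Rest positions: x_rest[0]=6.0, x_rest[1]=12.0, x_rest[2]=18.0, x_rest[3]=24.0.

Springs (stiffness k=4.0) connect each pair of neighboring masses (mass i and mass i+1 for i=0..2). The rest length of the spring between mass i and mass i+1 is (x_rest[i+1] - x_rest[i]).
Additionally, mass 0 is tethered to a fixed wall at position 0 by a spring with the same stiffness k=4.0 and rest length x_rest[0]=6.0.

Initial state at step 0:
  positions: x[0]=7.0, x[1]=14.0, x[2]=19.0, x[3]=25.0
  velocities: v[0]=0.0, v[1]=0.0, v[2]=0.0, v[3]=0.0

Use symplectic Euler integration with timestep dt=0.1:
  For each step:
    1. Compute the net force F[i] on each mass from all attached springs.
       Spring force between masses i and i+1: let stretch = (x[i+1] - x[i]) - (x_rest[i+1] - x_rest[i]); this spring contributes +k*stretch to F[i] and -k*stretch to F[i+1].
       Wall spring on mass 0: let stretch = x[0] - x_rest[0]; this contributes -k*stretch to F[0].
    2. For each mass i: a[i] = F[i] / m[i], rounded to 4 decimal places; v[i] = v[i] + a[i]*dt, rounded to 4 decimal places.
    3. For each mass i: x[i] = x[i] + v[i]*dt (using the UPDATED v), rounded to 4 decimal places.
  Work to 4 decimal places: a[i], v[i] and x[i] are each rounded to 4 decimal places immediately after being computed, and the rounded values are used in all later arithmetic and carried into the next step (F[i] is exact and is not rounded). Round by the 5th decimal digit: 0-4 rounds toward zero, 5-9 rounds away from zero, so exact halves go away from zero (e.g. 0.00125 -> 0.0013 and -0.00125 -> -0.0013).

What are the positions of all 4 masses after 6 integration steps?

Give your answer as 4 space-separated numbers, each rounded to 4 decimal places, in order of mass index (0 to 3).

Step 0: x=[7.0000 14.0000 19.0000 25.0000] v=[0.0000 0.0000 0.0000 0.0000]
Step 1: x=[7.0000 13.9200 19.0400 25.0000] v=[0.0000 -0.8000 0.4000 0.0000]
Step 2: x=[6.9968 13.7680 19.1136 25.0016] v=[-0.0320 -1.5200 0.7360 0.0160]
Step 3: x=[6.9846 13.5590 19.2089 25.0077] v=[-0.1222 -2.0902 0.9530 0.0608]
Step 4: x=[6.9560 13.3130 19.3102 25.0218] v=[-0.2863 -2.4600 1.0126 0.1413]
Step 5: x=[6.9034 13.0526 19.4000 25.0475] v=[-0.5259 -2.6039 0.8984 0.2567]
Step 6: x=[6.8206 12.8001 19.4618 25.0873] v=[-0.8276 -2.5246 0.6184 0.3977]

Answer: 6.8206 12.8001 19.4618 25.0873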